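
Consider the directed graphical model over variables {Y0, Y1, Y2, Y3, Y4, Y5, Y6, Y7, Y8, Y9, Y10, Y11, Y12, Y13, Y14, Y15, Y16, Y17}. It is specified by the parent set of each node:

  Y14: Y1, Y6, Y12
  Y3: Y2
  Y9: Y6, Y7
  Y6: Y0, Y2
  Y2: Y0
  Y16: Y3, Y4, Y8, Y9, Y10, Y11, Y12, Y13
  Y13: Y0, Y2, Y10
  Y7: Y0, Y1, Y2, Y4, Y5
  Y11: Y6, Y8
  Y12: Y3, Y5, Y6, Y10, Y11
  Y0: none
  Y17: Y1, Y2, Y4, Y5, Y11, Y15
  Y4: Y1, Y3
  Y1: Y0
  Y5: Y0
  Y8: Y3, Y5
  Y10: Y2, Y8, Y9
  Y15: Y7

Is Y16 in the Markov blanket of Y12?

Y16 is a child of Y12.
So Y16 ∈ MB(Y12).

Yes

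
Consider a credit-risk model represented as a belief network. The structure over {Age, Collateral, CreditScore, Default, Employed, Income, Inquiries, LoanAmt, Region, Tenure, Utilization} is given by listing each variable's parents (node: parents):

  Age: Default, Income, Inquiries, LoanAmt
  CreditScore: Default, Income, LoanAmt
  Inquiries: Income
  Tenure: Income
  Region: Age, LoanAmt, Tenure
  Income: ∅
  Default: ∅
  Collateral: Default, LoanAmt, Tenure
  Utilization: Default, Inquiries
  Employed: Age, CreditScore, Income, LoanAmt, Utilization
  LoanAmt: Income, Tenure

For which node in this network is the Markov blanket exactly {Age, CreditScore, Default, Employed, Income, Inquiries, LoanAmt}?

Utilization

The target node must have every member of {Age, CreditScore, Default, Employed, Income, Inquiries, LoanAmt} as a parent, child, or co-parent, and no others.
Parents of Utilization: Default, Inquiries; children: Employed; co-parents: Age, CreditScore, Income, LoanAmt.
These exactly cover the given set, so the node is Utilization.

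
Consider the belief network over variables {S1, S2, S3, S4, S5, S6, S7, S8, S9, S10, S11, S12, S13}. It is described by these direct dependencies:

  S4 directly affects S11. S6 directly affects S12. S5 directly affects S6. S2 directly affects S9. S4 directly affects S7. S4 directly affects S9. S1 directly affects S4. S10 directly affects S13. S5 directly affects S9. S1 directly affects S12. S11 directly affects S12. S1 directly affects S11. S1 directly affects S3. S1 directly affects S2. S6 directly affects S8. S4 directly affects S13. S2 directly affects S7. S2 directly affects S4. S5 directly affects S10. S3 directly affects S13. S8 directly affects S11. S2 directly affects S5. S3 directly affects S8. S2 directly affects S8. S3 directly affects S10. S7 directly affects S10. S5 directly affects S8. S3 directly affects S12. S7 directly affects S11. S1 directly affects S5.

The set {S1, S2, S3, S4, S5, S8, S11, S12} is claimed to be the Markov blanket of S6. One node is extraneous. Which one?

S6's parents: S5.
Children of S6: S8, S12.
Parents of each child, excluding S6:
  S8 also has parents S2, S3, S5.
  S12 also has parents S1, S3, S11.
MB(S6) = {S1, S2, S3, S5, S8, S11, S12}.
S4 is neither a parent, child, nor co-parent of S6, so it does not belong.

S4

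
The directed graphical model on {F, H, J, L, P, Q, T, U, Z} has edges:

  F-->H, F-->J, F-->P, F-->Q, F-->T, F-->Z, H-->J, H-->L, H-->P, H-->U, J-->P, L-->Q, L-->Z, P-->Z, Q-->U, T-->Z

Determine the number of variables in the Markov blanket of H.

The Markov blanket of a node is its parents, its children, and the other parents of its children.
Pa(H) = {F}.
H's children: J, L, P, U.
Other parents of H's children:
  parents(J) \ {H} = {F}.
  L has no other parent.
  P also has parents F, J.
  parents(U) \ {H} = {Q}.
MB(H) = {F, J, L, P, Q, U}, which has 6 nodes.

6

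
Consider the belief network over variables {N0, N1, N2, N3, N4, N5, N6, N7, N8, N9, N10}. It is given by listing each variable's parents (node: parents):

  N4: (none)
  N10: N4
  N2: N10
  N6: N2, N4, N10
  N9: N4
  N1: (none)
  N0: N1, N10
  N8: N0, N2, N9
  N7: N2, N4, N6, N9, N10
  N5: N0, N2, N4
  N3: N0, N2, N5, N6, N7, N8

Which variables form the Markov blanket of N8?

Pa(N8) = {N0, N2, N9}.
Ch(N8) = {N3}.
For each child, the remaining parents (spouses of N8):
  N3 also has parents N0, N2, N5, N6, N7.
So the Markov blanket of N8 is {N0, N2, N3, N5, N6, N7, N9}.

{N0, N2, N3, N5, N6, N7, N9}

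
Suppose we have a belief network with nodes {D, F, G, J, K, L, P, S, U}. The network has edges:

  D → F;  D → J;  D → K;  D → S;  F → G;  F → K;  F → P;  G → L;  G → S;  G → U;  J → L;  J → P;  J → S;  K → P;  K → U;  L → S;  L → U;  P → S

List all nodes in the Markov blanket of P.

Parents of P: F, J, K.
P has child S.
For each child, the remaining parents (spouses of P):
  S also has parents D, G, J, L.
Union: {F, J, K} ∪ {S} ∪ {D, G, J, L} = {D, F, G, J, K, L, S}.

{D, F, G, J, K, L, S}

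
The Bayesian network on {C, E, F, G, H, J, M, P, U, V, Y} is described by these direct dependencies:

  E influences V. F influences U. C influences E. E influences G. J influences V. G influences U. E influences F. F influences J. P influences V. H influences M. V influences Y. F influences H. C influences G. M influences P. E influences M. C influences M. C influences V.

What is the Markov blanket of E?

{C, F, G, H, J, M, P, V}

The Markov blanket of a node is its parents, its children, and the other parents of its children.
Ch(E) = {F, G, M, V}.
E's parents: C.
Parents of each child, excluding E:
  F: —
  G: C
  M: C, H
  V: C, J, P
So the Markov blanket of E is {C, F, G, H, J, M, P, V}.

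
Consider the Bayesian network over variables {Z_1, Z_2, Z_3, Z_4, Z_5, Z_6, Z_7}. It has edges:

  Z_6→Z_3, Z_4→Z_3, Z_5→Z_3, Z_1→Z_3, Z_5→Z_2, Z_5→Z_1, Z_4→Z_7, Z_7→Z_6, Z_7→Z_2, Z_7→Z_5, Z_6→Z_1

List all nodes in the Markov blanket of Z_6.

{Z_1, Z_3, Z_4, Z_5, Z_7}

By definition, MB(Z_6) is built from Z_6's parents, Z_6's children, and the co-parents of Z_6.
Pa(Z_6) = {Z_7}.
Z_6 has children Z_1, Z_3.
Other parents of Z_6's children:
  Z_1's other parent is Z_5.
  parents(Z_3) \ {Z_6} = {Z_1, Z_4, Z_5}.
Union: {Z_7} ∪ {Z_1, Z_3} ∪ {Z_1, Z_4, Z_5} = {Z_1, Z_3, Z_4, Z_5, Z_7}.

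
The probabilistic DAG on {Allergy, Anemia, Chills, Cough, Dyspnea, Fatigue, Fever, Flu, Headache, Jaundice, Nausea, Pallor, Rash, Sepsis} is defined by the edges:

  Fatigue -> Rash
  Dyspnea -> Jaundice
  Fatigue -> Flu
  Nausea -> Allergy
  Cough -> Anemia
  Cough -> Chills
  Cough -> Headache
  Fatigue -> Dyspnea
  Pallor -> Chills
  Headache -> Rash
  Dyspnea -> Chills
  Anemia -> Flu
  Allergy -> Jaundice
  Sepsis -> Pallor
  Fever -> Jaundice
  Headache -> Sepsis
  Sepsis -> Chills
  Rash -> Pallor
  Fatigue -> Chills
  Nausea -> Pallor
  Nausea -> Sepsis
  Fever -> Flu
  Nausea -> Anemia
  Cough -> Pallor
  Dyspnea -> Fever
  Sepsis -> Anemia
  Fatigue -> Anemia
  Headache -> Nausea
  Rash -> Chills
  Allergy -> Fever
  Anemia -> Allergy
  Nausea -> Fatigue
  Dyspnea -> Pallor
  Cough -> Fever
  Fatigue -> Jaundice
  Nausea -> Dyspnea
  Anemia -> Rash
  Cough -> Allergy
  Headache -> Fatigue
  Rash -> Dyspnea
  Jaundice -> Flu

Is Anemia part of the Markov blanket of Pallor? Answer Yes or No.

Pa(Pallor) = {Cough, Dyspnea, Nausea, Rash, Sepsis}.
Pallor's children: Chills.
Parents of each child, excluding Pallor:
  Chills: Cough, Dyspnea, Fatigue, Rash, Sepsis
MB(Pallor) = {Chills, Cough, Dyspnea, Fatigue, Nausea, Rash, Sepsis}; Anemia is not in this set.

No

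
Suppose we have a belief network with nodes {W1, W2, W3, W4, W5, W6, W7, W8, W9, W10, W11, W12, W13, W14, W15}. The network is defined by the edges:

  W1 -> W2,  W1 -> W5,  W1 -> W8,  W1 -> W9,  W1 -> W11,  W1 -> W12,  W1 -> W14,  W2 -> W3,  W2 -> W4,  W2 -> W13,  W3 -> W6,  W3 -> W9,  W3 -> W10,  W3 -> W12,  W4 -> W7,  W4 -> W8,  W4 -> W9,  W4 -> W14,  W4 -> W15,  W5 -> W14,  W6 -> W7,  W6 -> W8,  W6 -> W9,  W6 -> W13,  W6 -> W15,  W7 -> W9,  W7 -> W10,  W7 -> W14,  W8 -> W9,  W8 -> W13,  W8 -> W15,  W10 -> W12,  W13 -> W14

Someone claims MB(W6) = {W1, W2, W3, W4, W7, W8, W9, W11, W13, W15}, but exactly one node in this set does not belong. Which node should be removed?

W11

W6's parents: W3.
Ch(W6) = {W7, W8, W9, W13, W15}.
For each child, the remaining parents (spouses of W6):
  parents(W7) \ {W6} = {W4}.
  W8 also has parents W1, W4.
  parents(W9) \ {W6} = {W1, W3, W4, W7, W8}.
  W13's other parents are W2, W8.
  W15 also has parents W4, W8.
MB(W6) = {W1, W2, W3, W4, W7, W8, W9, W13, W15}.
W11 is neither a parent, child, nor co-parent of W6, so it does not belong.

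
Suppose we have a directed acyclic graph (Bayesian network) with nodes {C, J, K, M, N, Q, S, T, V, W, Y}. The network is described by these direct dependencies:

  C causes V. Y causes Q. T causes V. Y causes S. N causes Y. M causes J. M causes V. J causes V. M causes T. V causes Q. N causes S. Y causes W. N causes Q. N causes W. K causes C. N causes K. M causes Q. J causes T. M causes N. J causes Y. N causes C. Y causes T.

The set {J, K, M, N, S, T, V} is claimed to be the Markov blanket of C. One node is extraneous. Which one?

Parents of C: K, N.
Ch(C) = {V}.
For each child, the remaining parents (spouses of C):
  V: J, M, T
MB(C) = {J, K, M, N, T, V}.
S is neither a parent, child, nor co-parent of C, so it does not belong.

S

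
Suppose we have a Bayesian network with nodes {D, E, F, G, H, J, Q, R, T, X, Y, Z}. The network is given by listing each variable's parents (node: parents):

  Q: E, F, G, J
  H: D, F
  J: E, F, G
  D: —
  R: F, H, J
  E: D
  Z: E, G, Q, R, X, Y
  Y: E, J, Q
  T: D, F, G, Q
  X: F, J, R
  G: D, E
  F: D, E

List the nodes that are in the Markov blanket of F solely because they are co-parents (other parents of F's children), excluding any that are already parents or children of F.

{G}

Children of F: H, J, Q, R, T, X.
  H: D
  J: E, G
  Q: E, G, J
  R: H, J
  T: D, G, Q
  X: J, R
Excluding nodes already adjacent to F (D, E, H, J, Q, R, T, X), the co-parent-only contribution is {G}.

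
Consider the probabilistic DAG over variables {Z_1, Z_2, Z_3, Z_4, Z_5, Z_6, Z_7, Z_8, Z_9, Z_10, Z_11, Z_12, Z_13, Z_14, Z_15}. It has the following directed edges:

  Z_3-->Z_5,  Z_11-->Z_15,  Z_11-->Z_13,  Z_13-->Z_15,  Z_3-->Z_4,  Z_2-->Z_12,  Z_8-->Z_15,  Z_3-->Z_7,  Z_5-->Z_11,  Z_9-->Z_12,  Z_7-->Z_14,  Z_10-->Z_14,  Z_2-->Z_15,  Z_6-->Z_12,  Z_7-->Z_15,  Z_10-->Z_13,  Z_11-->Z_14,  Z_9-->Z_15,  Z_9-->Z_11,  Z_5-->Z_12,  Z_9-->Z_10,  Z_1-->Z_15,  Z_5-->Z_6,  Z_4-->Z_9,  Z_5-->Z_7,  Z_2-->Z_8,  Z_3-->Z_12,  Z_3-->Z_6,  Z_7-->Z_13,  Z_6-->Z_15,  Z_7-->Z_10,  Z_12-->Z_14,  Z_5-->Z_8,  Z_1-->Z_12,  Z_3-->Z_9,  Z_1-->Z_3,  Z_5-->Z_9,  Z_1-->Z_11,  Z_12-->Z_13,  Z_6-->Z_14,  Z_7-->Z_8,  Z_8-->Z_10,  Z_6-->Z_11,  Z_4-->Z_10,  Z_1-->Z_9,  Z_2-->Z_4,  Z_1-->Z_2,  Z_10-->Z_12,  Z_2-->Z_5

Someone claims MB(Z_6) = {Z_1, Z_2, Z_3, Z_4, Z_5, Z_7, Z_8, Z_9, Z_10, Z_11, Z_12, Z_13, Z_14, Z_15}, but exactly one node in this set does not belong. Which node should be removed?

Pa(Z_6) = {Z_3, Z_5}.
Ch(Z_6) = {Z_11, Z_12, Z_14, Z_15}.
Parents of each child, excluding Z_6:
  Z_11's other parents are Z_1, Z_5, Z_9.
  Z_12's other parents are Z_1, Z_2, Z_3, Z_5, Z_9, Z_10.
  parents(Z_14) \ {Z_6} = {Z_7, Z_10, Z_11, Z_12}.
  Z_15 also has parents Z_1, Z_2, Z_7, Z_8, Z_9, Z_11, Z_13.
MB(Z_6) = {Z_1, Z_2, Z_3, Z_5, Z_7, Z_8, Z_9, Z_10, Z_11, Z_12, Z_13, Z_14, Z_15}.
Z_4 is neither a parent, child, nor co-parent of Z_6, so it does not belong.

Z_4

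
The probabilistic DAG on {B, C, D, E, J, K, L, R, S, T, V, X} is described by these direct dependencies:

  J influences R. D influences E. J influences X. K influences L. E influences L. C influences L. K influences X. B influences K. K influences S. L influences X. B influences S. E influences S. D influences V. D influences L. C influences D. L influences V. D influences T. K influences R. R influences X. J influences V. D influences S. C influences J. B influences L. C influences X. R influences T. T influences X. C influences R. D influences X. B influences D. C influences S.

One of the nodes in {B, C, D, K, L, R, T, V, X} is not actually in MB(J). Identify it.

B

J has parent C.
Ch(J) = {R, V, X}.
Parents of each child, excluding J:
  R: C, K
  V: D, L
  X: C, D, K, L, R, T
MB(J) = {C, D, K, L, R, T, V, X}.
B is neither a parent, child, nor co-parent of J, so it does not belong.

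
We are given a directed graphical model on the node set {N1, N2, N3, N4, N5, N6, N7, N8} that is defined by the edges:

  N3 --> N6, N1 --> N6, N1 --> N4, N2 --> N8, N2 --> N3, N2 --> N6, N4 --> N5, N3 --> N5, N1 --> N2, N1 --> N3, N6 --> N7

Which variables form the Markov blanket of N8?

Pa(N8) = {N2}.
Children of N8: none.
With no children, N8 has no spouses; the co-parent set is empty.
MB(N8) = {N2}.

{N2}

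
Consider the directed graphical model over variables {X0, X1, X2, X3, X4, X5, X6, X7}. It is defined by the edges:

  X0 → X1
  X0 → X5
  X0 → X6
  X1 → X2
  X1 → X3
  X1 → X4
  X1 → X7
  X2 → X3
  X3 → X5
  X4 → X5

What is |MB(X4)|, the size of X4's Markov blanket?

4

By definition, MB(X4) is built from X4's parents, X4's children, and the co-parents of X4.
Pa(X4) = {X1}.
X4's children: X5.
For each child, the remaining parents (spouses of X4):
  parents(X5) \ {X4} = {X0, X3}.
MB(X4) = {X0, X1, X3, X5}, which has 4 nodes.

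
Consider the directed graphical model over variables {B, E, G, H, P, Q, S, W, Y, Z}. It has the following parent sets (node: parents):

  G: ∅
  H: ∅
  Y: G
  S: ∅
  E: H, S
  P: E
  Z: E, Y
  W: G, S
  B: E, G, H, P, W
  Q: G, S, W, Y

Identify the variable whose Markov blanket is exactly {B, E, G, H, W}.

The target node must have every member of {B, E, G, H, W} as a parent, child, or co-parent, and no others.
Parents of P: E; children: B; co-parents: E, G, H, W.
These exactly cover the given set, so the node is P.

P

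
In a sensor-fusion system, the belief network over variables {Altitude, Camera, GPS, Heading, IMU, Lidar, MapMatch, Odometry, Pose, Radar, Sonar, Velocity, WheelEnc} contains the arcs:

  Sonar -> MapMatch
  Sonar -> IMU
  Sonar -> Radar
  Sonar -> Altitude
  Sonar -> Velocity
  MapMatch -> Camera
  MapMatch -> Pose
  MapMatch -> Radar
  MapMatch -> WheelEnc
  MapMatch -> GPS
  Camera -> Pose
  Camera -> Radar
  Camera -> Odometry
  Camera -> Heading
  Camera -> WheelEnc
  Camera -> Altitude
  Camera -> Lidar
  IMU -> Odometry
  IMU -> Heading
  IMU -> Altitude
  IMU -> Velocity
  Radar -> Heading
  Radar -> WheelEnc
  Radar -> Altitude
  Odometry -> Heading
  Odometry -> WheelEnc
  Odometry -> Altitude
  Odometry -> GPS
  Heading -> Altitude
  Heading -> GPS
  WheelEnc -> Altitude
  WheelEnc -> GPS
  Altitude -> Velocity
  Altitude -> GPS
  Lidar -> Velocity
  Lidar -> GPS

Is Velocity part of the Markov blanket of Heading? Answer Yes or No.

Recall MB(v) = parents ∪ children ∪ spouses, where spouses are the other parents of v's children.
Parents of Heading: Camera, IMU, Odometry, Radar.
Heading's children: Altitude, GPS.
Co-parents of Heading (other parents of its children):
  Altitude also has parents Camera, IMU, Odometry, Radar, Sonar, WheelEnc.
  GPS's other parents are Altitude, Lidar, MapMatch, Odometry, WheelEnc.
MB(Heading) = {Altitude, Camera, GPS, IMU, Lidar, MapMatch, Odometry, Radar, Sonar, WheelEnc}; Velocity is not in this set.

No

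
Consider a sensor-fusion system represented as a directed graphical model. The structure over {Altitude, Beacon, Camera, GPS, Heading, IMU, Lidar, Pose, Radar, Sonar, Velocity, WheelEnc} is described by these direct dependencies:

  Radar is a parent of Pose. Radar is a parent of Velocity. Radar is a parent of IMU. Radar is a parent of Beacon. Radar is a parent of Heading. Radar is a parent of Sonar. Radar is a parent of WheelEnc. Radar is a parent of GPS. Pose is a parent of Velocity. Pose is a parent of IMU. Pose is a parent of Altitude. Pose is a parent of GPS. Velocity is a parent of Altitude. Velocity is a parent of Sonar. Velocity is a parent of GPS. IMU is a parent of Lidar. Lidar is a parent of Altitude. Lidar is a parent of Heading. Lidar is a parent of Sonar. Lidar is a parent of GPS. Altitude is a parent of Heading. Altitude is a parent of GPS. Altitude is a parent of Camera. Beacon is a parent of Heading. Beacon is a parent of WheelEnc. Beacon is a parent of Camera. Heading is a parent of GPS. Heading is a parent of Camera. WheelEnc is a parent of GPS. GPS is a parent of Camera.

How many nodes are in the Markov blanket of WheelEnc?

8

The Markov blanket of a node is its parents, its children, and the other parents of its children.
WheelEnc's children: GPS.
WheelEnc's parents: Beacon, Radar.
For each child, the remaining parents (spouses of WheelEnc):
  parents(GPS) \ {WheelEnc} = {Altitude, Heading, Lidar, Pose, Radar, Velocity}.
MB(WheelEnc) = {Altitude, Beacon, GPS, Heading, Lidar, Pose, Radar, Velocity}, which has 8 nodes.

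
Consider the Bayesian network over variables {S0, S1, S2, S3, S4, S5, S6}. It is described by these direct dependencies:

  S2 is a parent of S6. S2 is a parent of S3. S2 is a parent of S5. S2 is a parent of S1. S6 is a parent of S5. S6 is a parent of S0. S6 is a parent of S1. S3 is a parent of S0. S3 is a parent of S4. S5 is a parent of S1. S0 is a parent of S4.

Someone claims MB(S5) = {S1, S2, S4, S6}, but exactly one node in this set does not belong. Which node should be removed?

A node's Markov blanket = Pa ∪ Ch ∪ (parents of Ch other than the node itself).
S5's parents: S2, S6.
S5 has child S1.
Parents of each child, excluding S5:
  S1: S2, S6
MB(S5) = {S1, S2, S6}.
S4 is neither a parent, child, nor co-parent of S5, so it does not belong.

S4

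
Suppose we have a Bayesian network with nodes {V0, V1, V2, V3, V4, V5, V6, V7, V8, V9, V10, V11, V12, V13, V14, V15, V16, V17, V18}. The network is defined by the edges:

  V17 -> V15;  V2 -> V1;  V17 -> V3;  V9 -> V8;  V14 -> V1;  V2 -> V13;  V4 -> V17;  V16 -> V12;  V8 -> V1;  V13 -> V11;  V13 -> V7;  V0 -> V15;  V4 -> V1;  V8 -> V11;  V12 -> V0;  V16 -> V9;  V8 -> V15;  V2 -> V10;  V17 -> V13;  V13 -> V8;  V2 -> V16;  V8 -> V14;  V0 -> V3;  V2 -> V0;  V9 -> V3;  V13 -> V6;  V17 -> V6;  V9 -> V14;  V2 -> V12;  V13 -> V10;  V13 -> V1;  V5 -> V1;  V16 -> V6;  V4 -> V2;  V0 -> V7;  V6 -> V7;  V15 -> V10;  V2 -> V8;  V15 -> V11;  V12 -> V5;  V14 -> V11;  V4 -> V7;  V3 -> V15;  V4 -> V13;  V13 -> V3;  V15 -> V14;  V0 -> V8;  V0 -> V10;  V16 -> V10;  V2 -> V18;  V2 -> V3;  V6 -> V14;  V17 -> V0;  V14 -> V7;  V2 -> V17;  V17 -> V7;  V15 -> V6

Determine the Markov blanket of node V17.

{V0, V2, V3, V4, V6, V7, V8, V9, V12, V13, V14, V15, V16}

The Markov blanket of a node is its parents, its children, and the other parents of its children.
Pa(V17) = {V2, V4}.
V17 has children V0, V3, V6, V7, V13, V15.
Other parents of V17's children:
  V0: V2, V12
  V13: V2, V4
  V3: V0, V2, V9, V13
  V15: V0, V3, V8
  V6: V13, V15, V16
  V7: V0, V4, V6, V13, V14
Union: {V2, V4} ∪ {V0, V3, V6, V7, V13, V15} ∪ {V0, V2, V3, V4, V6, V8, V9, V12, V13, V14, V15, V16} = {V0, V2, V3, V4, V6, V7, V8, V9, V12, V13, V14, V15, V16}.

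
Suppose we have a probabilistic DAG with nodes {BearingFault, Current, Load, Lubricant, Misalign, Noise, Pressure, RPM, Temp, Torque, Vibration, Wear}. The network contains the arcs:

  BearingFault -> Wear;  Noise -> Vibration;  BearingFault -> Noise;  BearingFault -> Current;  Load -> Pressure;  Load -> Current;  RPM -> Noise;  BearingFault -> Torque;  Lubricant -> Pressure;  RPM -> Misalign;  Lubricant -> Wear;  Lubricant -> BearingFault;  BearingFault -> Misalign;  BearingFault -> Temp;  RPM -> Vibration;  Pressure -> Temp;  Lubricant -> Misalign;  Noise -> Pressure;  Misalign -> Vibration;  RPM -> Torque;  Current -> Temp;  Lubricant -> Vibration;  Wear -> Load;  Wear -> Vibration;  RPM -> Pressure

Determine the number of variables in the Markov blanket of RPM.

9

Recall MB(v) = parents ∪ children ∪ spouses, where spouses are the other parents of v's children.
RPM has no parents.
Ch(RPM) = {Misalign, Noise, Pressure, Torque, Vibration}.
Co-parents of RPM (other parents of its children):
  Torque also has parent BearingFault.
  Noise also has parent BearingFault.
  Misalign's other parents are BearingFault, Lubricant.
  Pressure also has parents Load, Lubricant, Noise.
  Vibration's other parents are Lubricant, Misalign, Noise, Wear.
MB(RPM) = {BearingFault, Load, Lubricant, Misalign, Noise, Pressure, Torque, Vibration, Wear}, which has 9 nodes.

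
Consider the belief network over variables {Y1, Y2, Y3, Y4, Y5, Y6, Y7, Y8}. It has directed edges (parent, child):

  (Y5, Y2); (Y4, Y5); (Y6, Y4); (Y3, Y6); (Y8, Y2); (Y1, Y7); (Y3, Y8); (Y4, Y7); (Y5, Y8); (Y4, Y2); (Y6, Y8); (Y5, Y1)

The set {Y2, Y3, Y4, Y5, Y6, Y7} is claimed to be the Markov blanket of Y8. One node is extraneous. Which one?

Y7

Y8's parents: Y3, Y5, Y6.
Y8 has child Y2.
For each child, the remaining parents (spouses of Y8):
  Y2 also has parents Y4, Y5.
MB(Y8) = {Y2, Y3, Y4, Y5, Y6}.
Y7 is neither a parent, child, nor co-parent of Y8, so it does not belong.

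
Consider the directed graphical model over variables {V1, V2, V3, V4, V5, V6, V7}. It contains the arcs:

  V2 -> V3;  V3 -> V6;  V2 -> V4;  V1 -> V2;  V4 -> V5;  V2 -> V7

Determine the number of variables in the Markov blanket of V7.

1

The Markov blanket of a node is its parents, its children, and the other parents of its children.
V7's parents: V2.
V7's children: none.
V7 has no children, so there are no co-parents.
MB(V7) = {V2}, which has 1 node.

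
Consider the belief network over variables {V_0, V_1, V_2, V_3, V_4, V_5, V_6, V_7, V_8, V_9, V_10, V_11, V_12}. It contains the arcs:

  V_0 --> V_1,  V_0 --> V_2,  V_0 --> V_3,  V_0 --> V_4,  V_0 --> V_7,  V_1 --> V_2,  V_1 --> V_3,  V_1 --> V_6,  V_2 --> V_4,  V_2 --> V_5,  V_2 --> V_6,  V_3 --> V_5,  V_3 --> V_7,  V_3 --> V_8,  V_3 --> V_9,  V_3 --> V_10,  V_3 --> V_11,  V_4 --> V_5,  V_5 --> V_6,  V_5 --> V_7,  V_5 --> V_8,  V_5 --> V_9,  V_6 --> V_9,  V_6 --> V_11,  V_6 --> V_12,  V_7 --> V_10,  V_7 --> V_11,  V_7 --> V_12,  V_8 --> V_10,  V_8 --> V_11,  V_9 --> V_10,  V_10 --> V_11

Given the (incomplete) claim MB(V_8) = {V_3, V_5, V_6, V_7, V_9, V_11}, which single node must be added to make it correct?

V_10

Recall MB(v) = parents ∪ children ∪ spouses, where spouses are the other parents of v's children.
V_8 has parents V_3, V_5.
Children of V_8: V_10, V_11.
Other parents of V_8's children:
  V_10's other parents are V_3, V_7, V_9.
  V_11 also has parents V_3, V_6, V_7, V_10.
MB(V_8) = {V_3, V_5, V_6, V_7, V_9, V_10, V_11}.
Comparing with the claimed set, V_10 is missing.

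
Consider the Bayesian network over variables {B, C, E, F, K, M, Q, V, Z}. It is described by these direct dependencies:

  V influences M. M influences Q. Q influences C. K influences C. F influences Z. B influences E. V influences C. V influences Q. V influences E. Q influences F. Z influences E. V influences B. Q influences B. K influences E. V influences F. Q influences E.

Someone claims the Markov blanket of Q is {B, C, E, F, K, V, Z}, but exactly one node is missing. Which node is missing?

M

Ch(Q) = {B, C, E, F}.
Pa(Q) = {M, V}.
Parents of each child, excluding Q:
  F: V
  B: V
  E: B, K, V, Z
  C: K, V
MB(Q) = {B, C, E, F, K, M, V, Z}.
Comparing with the claimed set, M is missing.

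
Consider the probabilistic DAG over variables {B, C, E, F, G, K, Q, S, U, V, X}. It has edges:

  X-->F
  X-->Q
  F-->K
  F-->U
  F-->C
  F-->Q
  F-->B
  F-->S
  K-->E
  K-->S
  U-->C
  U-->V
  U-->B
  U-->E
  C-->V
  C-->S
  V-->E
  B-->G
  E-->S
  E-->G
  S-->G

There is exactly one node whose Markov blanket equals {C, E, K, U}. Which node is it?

The target node must have every member of {C, E, K, U} as a parent, child, or co-parent, and no others.
Parents of V: C, U; children: E; co-parents: K, U.
These exactly cover the given set, so the node is V.

V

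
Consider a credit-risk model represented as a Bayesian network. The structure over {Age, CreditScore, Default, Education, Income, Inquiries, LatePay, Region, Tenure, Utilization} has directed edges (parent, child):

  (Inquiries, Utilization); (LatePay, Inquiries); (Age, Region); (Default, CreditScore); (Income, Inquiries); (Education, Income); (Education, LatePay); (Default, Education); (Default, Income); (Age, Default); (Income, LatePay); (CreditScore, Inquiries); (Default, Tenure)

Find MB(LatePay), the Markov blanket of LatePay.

LatePay has parents Education, Income.
Ch(LatePay) = {Inquiries}.
Co-parents of LatePay (other parents of its children):
  parents(Inquiries) \ {LatePay} = {CreditScore, Income}.
So the Markov blanket of LatePay is {CreditScore, Education, Income, Inquiries}.

{CreditScore, Education, Income, Inquiries}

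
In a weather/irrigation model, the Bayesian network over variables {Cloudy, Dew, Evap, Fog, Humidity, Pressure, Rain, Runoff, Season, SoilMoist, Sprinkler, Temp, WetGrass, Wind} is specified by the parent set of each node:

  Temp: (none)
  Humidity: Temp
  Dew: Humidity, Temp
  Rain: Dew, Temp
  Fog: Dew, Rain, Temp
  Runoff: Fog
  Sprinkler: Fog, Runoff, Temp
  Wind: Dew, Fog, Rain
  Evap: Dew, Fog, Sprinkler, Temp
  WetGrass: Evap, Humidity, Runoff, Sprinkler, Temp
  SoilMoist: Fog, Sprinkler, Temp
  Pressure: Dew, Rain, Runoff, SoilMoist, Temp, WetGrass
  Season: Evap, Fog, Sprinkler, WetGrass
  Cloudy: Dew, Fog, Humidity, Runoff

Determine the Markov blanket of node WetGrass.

{Dew, Evap, Fog, Humidity, Pressure, Rain, Runoff, Season, SoilMoist, Sprinkler, Temp}

Children of WetGrass: Pressure, Season.
Parents of WetGrass: Evap, Humidity, Runoff, Sprinkler, Temp.
Parents of each child, excluding WetGrass:
  Pressure's other parents are Dew, Rain, Runoff, SoilMoist, Temp.
  Season's other parents are Evap, Fog, Sprinkler.
Taking the union gives {Dew, Evap, Fog, Humidity, Pressure, Rain, Runoff, Season, SoilMoist, Sprinkler, Temp}.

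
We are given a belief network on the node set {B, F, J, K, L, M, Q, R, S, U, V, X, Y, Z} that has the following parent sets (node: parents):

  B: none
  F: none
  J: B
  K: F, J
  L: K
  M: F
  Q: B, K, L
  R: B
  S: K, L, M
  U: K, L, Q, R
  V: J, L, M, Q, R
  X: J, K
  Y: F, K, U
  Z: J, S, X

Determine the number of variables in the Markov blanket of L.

Recall MB(v) = parents ∪ children ∪ spouses, where spouses are the other parents of v's children.
L has parent K.
L has children Q, S, U, V.
For each child, the remaining parents (spouses of L):
  Q's other parents are B, K.
  S also has parents K, M.
  U's other parents are K, Q, R.
  parents(V) \ {L} = {J, M, Q, R}.
MB(L) = {B, J, K, M, Q, R, S, U, V}, which has 9 nodes.

9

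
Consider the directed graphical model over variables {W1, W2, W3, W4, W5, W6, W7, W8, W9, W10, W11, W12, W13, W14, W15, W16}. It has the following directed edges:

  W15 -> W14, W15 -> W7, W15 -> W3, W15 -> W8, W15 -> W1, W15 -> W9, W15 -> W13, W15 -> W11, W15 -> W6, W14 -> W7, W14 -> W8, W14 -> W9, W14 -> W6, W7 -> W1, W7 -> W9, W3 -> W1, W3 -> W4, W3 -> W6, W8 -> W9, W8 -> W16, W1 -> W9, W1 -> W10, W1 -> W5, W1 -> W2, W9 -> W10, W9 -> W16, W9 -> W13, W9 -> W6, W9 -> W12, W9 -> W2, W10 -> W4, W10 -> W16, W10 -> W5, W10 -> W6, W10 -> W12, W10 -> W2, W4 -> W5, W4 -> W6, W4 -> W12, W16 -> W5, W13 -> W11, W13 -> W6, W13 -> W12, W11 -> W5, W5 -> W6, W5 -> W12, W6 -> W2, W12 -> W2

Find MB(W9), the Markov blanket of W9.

Ch(W9) = {W2, W6, W10, W12, W13, W16}.
W9's parents: W1, W7, W8, W14, W15.
Parents of each child, excluding W9:
  W10: W1
  W16: W8, W10
  W13: W15
  W6: W3, W4, W5, W10, W13, W14, W15
  W12: W4, W5, W10, W13
  W2: W1, W6, W10, W12
MB(W9) = {W1, W2, W3, W4, W5, W6, W7, W8, W10, W12, W13, W14, W15, W16}.

{W1, W2, W3, W4, W5, W6, W7, W8, W10, W12, W13, W14, W15, W16}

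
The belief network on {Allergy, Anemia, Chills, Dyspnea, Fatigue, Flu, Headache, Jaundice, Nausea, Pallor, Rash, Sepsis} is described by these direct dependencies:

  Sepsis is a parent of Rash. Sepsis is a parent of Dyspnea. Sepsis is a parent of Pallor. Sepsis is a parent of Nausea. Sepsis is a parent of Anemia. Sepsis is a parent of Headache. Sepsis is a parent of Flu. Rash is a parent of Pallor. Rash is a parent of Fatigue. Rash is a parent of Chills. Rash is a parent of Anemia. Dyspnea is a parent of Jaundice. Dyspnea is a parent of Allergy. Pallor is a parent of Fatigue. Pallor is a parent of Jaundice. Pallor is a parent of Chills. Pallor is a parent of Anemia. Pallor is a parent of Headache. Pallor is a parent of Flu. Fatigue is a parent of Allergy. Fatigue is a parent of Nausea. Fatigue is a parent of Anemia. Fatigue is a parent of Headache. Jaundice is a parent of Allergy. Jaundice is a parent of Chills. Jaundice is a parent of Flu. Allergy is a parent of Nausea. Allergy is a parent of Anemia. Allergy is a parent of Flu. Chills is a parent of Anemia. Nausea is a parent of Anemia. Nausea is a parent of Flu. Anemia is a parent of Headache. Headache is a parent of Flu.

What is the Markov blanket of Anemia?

Parents of Anemia: Allergy, Chills, Fatigue, Nausea, Pallor, Rash, Sepsis.
Ch(Anemia) = {Headache}.
Parents of each child, excluding Anemia:
  Headache's other parents are Fatigue, Pallor, Sepsis.
So the Markov blanket of Anemia is {Allergy, Chills, Fatigue, Headache, Nausea, Pallor, Rash, Sepsis}.

{Allergy, Chills, Fatigue, Headache, Nausea, Pallor, Rash, Sepsis}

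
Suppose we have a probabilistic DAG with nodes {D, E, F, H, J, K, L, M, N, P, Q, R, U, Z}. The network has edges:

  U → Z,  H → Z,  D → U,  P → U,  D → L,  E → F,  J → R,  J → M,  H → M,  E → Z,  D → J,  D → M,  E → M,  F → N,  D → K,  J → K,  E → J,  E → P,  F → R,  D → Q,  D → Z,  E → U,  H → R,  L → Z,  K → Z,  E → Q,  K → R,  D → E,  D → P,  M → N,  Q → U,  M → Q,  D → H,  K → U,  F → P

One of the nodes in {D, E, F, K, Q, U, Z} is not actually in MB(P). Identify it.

Z

Children of P: U.
Pa(P) = {D, E, F}.
Co-parents of P (other parents of its children):
  U: D, E, K, Q
MB(P) = {D, E, F, K, Q, U}.
Z is neither a parent, child, nor co-parent of P, so it does not belong.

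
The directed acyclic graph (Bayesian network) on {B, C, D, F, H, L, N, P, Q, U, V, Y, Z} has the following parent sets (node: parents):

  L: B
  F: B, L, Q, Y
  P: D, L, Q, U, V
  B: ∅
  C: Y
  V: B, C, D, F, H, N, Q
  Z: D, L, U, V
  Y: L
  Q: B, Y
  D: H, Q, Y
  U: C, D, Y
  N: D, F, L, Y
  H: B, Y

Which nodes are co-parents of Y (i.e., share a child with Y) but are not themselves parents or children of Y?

{B}

Children of Y: C, D, F, H, N, Q, U.
  Q: B
  H: B
  D: H, Q
  F: B, L, Q
  N: D, F, L
  C: —
  U: C, D
Excluding nodes already adjacent to Y (C, D, F, H, L, N, Q, U), the co-parent-only contribution is {B}.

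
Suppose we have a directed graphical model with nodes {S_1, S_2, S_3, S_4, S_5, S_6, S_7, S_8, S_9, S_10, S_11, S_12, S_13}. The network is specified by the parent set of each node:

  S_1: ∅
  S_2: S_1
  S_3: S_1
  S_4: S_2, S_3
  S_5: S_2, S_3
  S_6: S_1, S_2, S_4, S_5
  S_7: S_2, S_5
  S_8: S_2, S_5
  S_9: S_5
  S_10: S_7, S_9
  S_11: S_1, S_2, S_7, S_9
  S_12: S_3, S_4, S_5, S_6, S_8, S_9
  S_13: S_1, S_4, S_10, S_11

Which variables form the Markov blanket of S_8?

{S_2, S_3, S_4, S_5, S_6, S_9, S_12}

Recall MB(v) = parents ∪ children ∪ spouses, where spouses are the other parents of v's children.
S_8 has parents S_2, S_5.
S_8's children: S_12.
Other parents of S_8's children:
  parents(S_12) \ {S_8} = {S_3, S_4, S_5, S_6, S_9}.
So the Markov blanket of S_8 is {S_2, S_3, S_4, S_5, S_6, S_9, S_12}.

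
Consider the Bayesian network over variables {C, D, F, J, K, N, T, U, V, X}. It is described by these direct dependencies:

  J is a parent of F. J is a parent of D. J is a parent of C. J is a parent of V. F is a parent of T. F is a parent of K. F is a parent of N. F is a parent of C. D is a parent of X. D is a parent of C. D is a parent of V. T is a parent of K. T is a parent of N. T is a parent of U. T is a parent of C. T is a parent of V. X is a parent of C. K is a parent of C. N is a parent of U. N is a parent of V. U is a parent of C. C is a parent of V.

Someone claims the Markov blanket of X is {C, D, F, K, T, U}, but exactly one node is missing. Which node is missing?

The Markov blanket of a node is its parents, its children, and the other parents of its children.
X's parents: D.
X has child C.
Other parents of X's children:
  parents(C) \ {X} = {D, F, J, K, T, U}.
MB(X) = {C, D, F, J, K, T, U}.
Comparing with the claimed set, J is missing.

J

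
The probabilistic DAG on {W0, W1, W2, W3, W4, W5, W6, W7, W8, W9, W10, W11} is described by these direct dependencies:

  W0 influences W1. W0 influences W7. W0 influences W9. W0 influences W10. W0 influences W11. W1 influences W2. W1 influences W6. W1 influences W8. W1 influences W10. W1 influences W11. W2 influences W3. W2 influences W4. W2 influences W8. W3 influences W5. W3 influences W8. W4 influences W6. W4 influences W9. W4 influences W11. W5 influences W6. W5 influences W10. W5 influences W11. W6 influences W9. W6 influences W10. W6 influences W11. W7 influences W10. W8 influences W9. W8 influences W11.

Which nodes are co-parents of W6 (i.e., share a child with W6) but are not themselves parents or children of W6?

{W0, W7, W8}

Children of W6: W9, W10, W11.
  W9 also has parents W0, W4, W8.
  W10 also has parents W0, W1, W5, W7.
  W11's other parents are W0, W1, W4, W5, W8.
Excluding nodes already adjacent to W6 (W1, W4, W5, W9, W10, W11), the co-parent-only contribution is {W0, W7, W8}.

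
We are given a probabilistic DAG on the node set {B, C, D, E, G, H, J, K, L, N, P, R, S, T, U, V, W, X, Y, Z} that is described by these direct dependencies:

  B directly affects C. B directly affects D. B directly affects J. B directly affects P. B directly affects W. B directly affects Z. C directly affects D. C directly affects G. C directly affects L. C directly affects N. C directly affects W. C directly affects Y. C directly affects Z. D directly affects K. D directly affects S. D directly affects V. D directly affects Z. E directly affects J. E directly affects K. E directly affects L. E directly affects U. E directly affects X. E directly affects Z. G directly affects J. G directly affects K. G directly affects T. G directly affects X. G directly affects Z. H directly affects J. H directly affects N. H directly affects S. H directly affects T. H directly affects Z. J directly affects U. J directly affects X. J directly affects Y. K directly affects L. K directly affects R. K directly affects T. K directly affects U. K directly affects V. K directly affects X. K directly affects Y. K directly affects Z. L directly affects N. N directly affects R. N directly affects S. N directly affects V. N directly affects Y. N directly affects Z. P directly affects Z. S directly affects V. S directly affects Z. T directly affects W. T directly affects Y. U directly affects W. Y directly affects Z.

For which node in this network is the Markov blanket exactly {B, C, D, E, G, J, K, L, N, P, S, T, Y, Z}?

The target node must have every member of {B, C, D, E, G, J, K, L, N, P, S, T, Y, Z} as a parent, child, or co-parent, and no others.
Parents of H: none; children: J, N, S, T, Z; co-parents: B, C, D, E, G, K, L, N, P, S, Y.
These exactly cover the given set, so the node is H.

H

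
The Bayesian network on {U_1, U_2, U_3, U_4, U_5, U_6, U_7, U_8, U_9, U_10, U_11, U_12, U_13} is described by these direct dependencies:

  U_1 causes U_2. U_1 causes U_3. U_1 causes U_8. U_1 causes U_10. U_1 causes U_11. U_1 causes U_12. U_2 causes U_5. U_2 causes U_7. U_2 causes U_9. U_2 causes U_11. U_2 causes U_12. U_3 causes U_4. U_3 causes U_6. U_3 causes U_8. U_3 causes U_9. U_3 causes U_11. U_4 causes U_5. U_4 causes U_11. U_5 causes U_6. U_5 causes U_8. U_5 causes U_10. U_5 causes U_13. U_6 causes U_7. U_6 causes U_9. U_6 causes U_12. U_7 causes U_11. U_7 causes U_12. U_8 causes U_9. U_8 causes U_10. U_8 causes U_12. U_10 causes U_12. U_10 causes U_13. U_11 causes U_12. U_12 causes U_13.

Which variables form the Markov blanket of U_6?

Parents of U_6: U_3, U_5.
U_6 has children U_7, U_9, U_12.
Other parents of U_6's children:
  U_7: U_2
  U_9: U_2, U_3, U_8
  U_12: U_1, U_2, U_7, U_8, U_10, U_11
So the Markov blanket of U_6 is {U_1, U_2, U_3, U_5, U_7, U_8, U_9, U_10, U_11, U_12}.

{U_1, U_2, U_3, U_5, U_7, U_8, U_9, U_10, U_11, U_12}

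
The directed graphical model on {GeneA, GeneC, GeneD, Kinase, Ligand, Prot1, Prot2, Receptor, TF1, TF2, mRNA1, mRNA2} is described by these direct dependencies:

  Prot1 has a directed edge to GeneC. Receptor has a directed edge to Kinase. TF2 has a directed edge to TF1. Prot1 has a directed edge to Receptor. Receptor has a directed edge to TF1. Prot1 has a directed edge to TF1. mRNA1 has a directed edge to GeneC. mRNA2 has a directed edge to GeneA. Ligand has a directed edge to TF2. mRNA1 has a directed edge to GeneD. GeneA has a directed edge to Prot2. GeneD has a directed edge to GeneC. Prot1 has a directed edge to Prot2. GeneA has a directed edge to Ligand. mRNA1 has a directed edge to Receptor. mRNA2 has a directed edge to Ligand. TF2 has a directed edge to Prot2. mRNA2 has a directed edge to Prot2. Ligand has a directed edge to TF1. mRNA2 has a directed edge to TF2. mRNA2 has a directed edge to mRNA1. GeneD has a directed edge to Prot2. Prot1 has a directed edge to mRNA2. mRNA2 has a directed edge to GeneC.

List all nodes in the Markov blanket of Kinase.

By definition, MB(Kinase) is built from Kinase's parents, Kinase's children, and the co-parents of Kinase.
Kinase's parents: Receptor.
Kinase has no children.
With no children, Kinase has no spouses; the co-parent set is empty.
Union: {Receptor} ∪ {} ∪ {} = {Receptor}.

{Receptor}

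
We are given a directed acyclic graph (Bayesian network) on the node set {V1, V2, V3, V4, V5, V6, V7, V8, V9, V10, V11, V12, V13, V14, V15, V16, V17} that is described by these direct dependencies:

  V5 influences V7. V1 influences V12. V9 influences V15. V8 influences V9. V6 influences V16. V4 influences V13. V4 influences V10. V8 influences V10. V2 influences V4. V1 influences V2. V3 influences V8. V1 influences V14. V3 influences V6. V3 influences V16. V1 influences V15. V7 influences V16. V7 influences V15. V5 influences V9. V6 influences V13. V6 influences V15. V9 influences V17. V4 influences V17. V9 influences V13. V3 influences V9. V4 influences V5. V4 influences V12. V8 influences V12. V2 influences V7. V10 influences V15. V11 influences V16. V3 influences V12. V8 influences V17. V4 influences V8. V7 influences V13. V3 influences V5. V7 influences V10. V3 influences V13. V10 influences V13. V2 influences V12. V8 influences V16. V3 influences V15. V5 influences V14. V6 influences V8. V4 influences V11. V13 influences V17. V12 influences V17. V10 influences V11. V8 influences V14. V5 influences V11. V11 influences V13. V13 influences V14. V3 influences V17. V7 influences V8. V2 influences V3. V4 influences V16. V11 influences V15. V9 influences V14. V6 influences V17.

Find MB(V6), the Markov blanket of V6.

Ch(V6) = {V8, V13, V15, V16, V17}.
Pa(V6) = {V3}.
Other parents of V6's children:
  V8 also has parents V3, V4, V7.
  V13's other parents are V3, V4, V7, V9, V10, V11.
  V15 also has parents V1, V3, V7, V9, V10, V11.
  V16 also has parents V3, V4, V7, V8, V11.
  V17's other parents are V3, V4, V8, V9, V12, V13.
MB(V6) = {V1, V3, V4, V7, V8, V9, V10, V11, V12, V13, V15, V16, V17}.

{V1, V3, V4, V7, V8, V9, V10, V11, V12, V13, V15, V16, V17}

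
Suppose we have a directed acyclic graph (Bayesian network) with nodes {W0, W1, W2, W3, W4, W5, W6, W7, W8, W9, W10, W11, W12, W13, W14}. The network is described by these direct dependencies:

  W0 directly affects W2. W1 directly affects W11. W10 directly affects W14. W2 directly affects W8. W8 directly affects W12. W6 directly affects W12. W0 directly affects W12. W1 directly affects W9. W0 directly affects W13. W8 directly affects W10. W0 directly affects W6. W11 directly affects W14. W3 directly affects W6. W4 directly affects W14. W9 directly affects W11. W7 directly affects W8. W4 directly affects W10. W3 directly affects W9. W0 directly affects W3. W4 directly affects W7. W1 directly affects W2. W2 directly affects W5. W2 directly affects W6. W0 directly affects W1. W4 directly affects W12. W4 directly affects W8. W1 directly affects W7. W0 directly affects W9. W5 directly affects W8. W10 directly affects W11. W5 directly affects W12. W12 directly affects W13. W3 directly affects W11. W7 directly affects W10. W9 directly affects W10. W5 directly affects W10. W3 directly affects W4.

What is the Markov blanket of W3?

Pa(W3) = {W0}.
Children of W3: W4, W6, W9, W11.
For each child, the remaining parents (spouses of W3):
  W4: no additional parents.
  parents(W6) \ {W3} = {W0, W2}.
  parents(W9) \ {W3} = {W0, W1}.
  W11 also has parents W1, W9, W10.
Taking the union gives {W0, W1, W2, W4, W6, W9, W10, W11}.

{W0, W1, W2, W4, W6, W9, W10, W11}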